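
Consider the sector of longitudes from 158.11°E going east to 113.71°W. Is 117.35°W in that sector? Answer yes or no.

Band width going east from +158.11° to -113.71°: ((-113.71 − 158.11) mod 360) = 88.18°.
Offset of -117.35° east of the west edge: ((-117.35 − 158.11) mod 360) = 84.54°.
84.54° ≤ 88.18° ⇒ inside.

Yes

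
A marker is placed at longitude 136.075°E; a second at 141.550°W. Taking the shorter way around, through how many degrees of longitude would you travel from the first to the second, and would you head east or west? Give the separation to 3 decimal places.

82.375° east

Raw difference: -141.550 − 136.075 = -277.625°.
Normalise into (−180°, 180°]: -277.625° + 360° = 82.375°.
Positive ⇒ the second point lies to the east; separation 82.375°.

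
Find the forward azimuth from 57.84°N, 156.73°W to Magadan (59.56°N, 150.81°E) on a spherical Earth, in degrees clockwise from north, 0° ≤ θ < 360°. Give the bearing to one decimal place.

Δλ = 150.81 − -156.73 = 307.54°; wrapped into (−180°, 180°]: -52.46°.
θ = atan2( sin Δλ · cos φ₂ , cos φ₁ · sin φ₂ − sin φ₁ · cos φ₂ · cos Δλ )
  = atan2(-0.40173, 0.19758) = -63.811° → normalised to [0°, 360°): 296.189°.

296.2°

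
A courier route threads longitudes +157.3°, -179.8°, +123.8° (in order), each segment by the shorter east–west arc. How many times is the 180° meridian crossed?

Leg 1: +157.3° → -179.8°, shortest Δλ = 22.9° (east) — crosses 180°.
Leg 2: -179.8° → +123.8°, shortest Δλ = -56.4° (west) — crosses 180°.
Total crossings: 2.

2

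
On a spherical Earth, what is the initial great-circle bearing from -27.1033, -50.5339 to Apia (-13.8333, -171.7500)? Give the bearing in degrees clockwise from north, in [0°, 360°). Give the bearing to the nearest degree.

Δλ = -171.7500 − -50.5339 = -121.2161°.
θ = atan2( sin Δλ · cos φ₂ , cos φ₁ · sin φ₂ − sin φ₁ · cos φ₂ · cos Δλ )
  = atan2(-0.83041, -0.44211) = -118.031° → normalised to [0°, 360°): 241.969°.

242°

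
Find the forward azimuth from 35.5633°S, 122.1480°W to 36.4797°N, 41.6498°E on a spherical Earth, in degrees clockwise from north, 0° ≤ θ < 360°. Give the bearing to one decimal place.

81.2°

Δλ = 41.6498 − -122.1480 = 163.7978°.
θ = atan2( sin Δλ · cos φ₂ , cos φ₁ · sin φ₂ − sin φ₁ · cos φ₂ · cos Δλ )
  = atan2(0.22436, 0.03457) = 81.241° → normalised to [0°, 360°): 81.241°.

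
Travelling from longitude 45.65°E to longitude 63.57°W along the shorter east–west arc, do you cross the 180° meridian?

No

Signed shortest Δλ = ((-63.57 − 45.65 + 180) mod 360) − 180 = -109.22°.
Going west by 109.22° from +45.65° reaches -63.57° without touching 180°.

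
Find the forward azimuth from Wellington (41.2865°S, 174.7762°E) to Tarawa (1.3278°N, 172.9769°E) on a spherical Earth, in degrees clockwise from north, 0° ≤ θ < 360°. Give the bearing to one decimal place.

357.3°

Δλ = 172.9769 − 174.7762 = -1.7993°.
θ = atan2( sin Δλ · cos φ₂ , cos φ₁ · sin φ₂ − sin φ₁ · cos φ₂ · cos Δλ )
  = atan2(-0.03139, 0.67673) = -2.656° → normalised to [0°, 360°): 357.344°.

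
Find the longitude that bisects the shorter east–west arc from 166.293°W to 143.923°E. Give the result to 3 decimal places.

168.815°E

Signed shortest Δλ from -166.293° to +143.923° is -49.784°.
Midpoint longitude = -166.293° + (-49.784°)/2 = -166.293° − 24.892° = -191.185°.
Normalise into (−180°, 180°]: +168.815°.
(The naïve average (-166.293 + +143.923)/2 = -11.185° is on the wrong side of the globe.)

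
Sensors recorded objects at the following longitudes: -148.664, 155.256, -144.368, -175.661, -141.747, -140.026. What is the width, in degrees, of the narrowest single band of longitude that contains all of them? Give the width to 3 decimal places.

Sort the longitudes: -175.661°, -148.664°, -144.368°, -141.747°, -140.026°, +155.256°.
Eastward gaps between consecutive values (wrapping around): 26.997°, 4.296°, 2.621°, 1.721°, 295.282°, 29.083°.
Largest gap = 295.282° ⇒ minimal covering band is its complement: 360° − 295.282° = 64.718°.
Band runs from +155.256° eastward to -140.026°, crossing the antimeridian.

64.718°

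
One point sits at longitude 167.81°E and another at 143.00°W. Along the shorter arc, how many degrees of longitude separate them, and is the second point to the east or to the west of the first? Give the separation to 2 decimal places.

49.19° east

Raw difference: -143.00 − 167.81 = -310.81°.
Normalise into (−180°, 180°]: -310.81° + 360° = 49.19°.
Positive ⇒ the second point lies to the east; separation 49.19°.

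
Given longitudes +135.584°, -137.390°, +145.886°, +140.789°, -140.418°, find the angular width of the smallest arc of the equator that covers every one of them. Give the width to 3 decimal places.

87.026°

Sort the longitudes: -140.418°, -137.390°, +135.584°, +140.789°, +145.886°.
Eastward gaps between consecutive values (wrapping around): 3.028°, 272.974°, 5.205°, 5.097°, 73.696°.
Largest gap = 272.974° ⇒ minimal covering band is its complement: 360° − 272.974° = 87.026°.
Band runs from +135.584° eastward to -137.390°, crossing the antimeridian.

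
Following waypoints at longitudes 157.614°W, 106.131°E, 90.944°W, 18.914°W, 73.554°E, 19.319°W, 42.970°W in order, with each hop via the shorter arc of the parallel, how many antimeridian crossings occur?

2

Leg 1: -157.614° → +106.131°, shortest Δλ = -96.255° (west) — crosses 180°.
Leg 2: +106.131° → -90.944°, shortest Δλ = 162.925° (east) — crosses 180°.
Leg 3: -90.944° → -18.914°, shortest Δλ = 72.03° (east) — does not cross 180°.
Leg 4: -18.914° → +73.554°, shortest Δλ = 92.468° (east) — does not cross 180°.
Leg 5: +73.554° → -19.319°, shortest Δλ = -92.873° (west) — does not cross 180°.
Leg 6: -19.319° → -42.970°, shortest Δλ = -23.651° (west) — does not cross 180°.
Total crossings: 2.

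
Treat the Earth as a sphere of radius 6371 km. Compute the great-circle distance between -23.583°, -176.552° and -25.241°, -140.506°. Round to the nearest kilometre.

3644 km

Δλ = -140.506 − -176.552 = 36.046°.
Δφ = -25.241 − -23.583 = -1.658°.
a = sin²(Δφ/2) + cos φ₁ · cos φ₂ · sin²(Δλ/2) = 0.079565.
c = 2·atan2(√a, √(1−a)) = 0.57191 rad → d = 6371·c ≈ 3643.63 km.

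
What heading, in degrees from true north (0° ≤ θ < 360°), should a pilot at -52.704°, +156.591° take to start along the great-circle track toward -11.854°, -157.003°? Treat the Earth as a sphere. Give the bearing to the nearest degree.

Δλ = -157.003 − 156.591 = -313.594°; wrapped into (−180°, 180°]: 46.406°.
θ = atan2( sin Δλ · cos φ₂ , cos φ₁ · sin φ₂ − sin φ₁ · cos φ₂ · cos Δλ )
  = atan2(0.70880, 0.41237) = 59.809° → normalised to [0°, 360°): 59.809°.

60°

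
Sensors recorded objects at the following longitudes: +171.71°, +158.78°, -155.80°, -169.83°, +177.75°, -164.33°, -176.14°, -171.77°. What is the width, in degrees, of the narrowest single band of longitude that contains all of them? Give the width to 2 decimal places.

Sort the longitudes: -176.14°, -171.77°, -169.83°, -164.33°, -155.80°, +158.78°, +171.71°, +177.75°.
Eastward gaps between consecutive values (wrapping around): 4.37°, 1.94°, 5.50°, 8.53°, 314.58°, 12.93°, 6.04°, 6.11°.
Largest gap = 314.58° ⇒ minimal covering band is its complement: 360° − 314.58° = 45.42°.
Band runs from +158.78° eastward to -155.80°, crossing the antimeridian.

45.42°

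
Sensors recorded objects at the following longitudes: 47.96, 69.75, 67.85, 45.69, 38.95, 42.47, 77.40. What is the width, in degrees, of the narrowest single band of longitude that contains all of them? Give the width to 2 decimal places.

Sort the longitudes: +38.95°, +42.47°, +45.69°, +47.96°, +67.85°, +69.75°, +77.40°.
Eastward gaps between consecutive values (wrapping around): 3.52°, 3.22°, 2.27°, 19.89°, 1.90°, 7.65°, 321.55°.
Largest gap = 321.55° ⇒ minimal covering band is its complement: 360° − 321.55° = 38.45°.
Band runs from +38.95° eastward to +77.40°.

38.45°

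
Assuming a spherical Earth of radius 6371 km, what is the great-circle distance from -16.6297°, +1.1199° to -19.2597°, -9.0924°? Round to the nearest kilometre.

1119 km

Δλ = -9.0924 − 1.1199 = -10.2123°.
Δφ = -19.2597 − -16.6297 = -2.6300°.
a = sin²(Δφ/2) + cos φ₁ · cos φ₂ · sin²(Δλ/2) = 0.007692.
c = 2·atan2(√a, √(1−a)) = 0.17563 rad → d = 6371·c ≈ 1118.95 km.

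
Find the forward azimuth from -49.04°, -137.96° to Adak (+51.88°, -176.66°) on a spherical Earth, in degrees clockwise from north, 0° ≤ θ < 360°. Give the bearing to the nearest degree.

336°

Δλ = -176.66 − -137.96 = -38.70°.
θ = atan2( sin Δλ · cos φ₂ , cos φ₁ · sin φ₂ − sin φ₁ · cos φ₂ · cos Δλ )
  = atan2(-0.38597, 0.87954) = -23.693° → normalised to [0°, 360°): 336.307°.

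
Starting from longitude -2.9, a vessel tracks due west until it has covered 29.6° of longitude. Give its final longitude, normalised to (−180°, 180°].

-32.5°

Start at -2.9°; shift −29.6° → -32.5°.
-32.5° already lies in (−180°, 180°].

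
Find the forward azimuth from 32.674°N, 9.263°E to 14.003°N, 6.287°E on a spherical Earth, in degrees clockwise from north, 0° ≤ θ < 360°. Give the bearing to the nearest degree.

Δλ = 6.287 − 9.263 = -2.976°.
θ = atan2( sin Δλ · cos φ₂ , cos φ₁ · sin φ₂ − sin φ₁ · cos φ₂ · cos Δλ )
  = atan2(-0.05037, -0.31943) = -171.038° → normalised to [0°, 360°): 188.962°.

189°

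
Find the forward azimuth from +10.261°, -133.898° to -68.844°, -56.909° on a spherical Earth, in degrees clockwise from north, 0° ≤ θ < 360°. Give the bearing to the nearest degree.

159°

Δλ = -56.909 − -133.898 = 76.989°.
θ = atan2( sin Δλ · cos φ₂ , cos φ₁ · sin φ₂ − sin φ₁ · cos φ₂ · cos Δλ )
  = atan2(0.35164, -0.93216) = 159.332° → normalised to [0°, 360°): 159.332°.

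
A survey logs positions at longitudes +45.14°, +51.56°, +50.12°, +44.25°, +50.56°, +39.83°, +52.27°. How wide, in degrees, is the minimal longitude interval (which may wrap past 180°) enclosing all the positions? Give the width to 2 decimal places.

Sort the longitudes: +39.83°, +44.25°, +45.14°, +50.12°, +50.56°, +51.56°, +52.27°.
Eastward gaps between consecutive values (wrapping around): 4.42°, 0.89°, 4.98°, 0.44°, 1.00°, 0.71°, 347.56°.
Largest gap = 347.56° ⇒ minimal covering band is its complement: 360° − 347.56° = 12.44°.
Band runs from +39.83° eastward to +52.27°.

12.44°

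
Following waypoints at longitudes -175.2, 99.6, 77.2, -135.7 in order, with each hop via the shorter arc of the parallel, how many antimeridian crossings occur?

2

Leg 1: -175.2° → +99.6°, shortest Δλ = -85.2° (west) — crosses 180°.
Leg 2: +99.6° → +77.2°, shortest Δλ = -22.4° (west) — does not cross 180°.
Leg 3: +77.2° → -135.7°, shortest Δλ = 147.1° (east) — crosses 180°.
Total crossings: 2.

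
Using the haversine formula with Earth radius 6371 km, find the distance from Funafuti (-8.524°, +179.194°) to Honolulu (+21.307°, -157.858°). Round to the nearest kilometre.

4157 km

Δλ = -157.858 − 179.194 = -337.052°; wrapped into (−180°, 180°]: 22.948°.
Δφ = 21.307 − -8.524 = 29.831°.
a = sin²(Δφ/2) + cos φ₁ · cos φ₂ · sin²(Δλ/2) = 0.102710.
c = 2·atan2(√a, √(1−a)) = 0.65248 rad → d = 6371·c ≈ 4156.96 km.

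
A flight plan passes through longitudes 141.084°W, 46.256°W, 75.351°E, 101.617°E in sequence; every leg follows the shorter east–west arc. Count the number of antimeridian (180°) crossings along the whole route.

0

Leg 1: -141.084° → -46.256°, shortest Δλ = 94.828° (east) — does not cross 180°.
Leg 2: -46.256° → +75.351°, shortest Δλ = 121.607° (east) — does not cross 180°.
Leg 3: +75.351° → +101.617°, shortest Δλ = 26.266° (east) — does not cross 180°.
Total crossings: 0.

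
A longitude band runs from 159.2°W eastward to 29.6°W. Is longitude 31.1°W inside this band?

Yes

Band width going east from -159.2° to -29.6°: ((-29.6 − -159.2) mod 360) = 129.6°.
Offset of -31.1° east of the west edge: ((-31.1 − -159.2) mod 360) = 128.1°.
128.1° ≤ 129.6° ⇒ inside.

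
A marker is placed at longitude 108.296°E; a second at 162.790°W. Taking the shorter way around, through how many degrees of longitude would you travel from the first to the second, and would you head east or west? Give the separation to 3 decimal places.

Raw difference: -162.790 − 108.296 = -271.086°.
Normalise into (−180°, 180°]: -271.086° + 360° = 88.914°.
Positive ⇒ the second point lies to the east; separation 88.914°.

88.914° east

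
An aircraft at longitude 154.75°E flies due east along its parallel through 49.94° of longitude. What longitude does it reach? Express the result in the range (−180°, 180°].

155.31°W

Start at +154.75°; shift +49.94° → +204.69°.
+204.69° lies outside (−180°, 180°]; subtract 360° → -155.31°.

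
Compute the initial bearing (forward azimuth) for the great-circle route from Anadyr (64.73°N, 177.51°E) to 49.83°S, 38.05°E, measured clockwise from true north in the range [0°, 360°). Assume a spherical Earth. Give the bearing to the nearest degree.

Δλ = 38.05 − 177.51 = -139.46°.
θ = atan2( sin Δλ · cos φ₂ , cos φ₁ · sin φ₂ − sin φ₁ · cos φ₂ · cos Δλ )
  = atan2(-0.41927, 0.11711) = -74.395° → normalised to [0°, 360°): 285.605°.

286°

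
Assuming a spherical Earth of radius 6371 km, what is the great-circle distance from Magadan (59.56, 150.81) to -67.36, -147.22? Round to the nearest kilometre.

14984 km

Δλ = -147.22 − 150.81 = -298.03°; wrapped into (−180°, 180°]: 61.97°.
Δφ = -67.36 − 59.56 = -126.92°.
a = sin²(Δφ/2) + cos φ₁ · cos φ₂ · sin²(Δλ/2) = 0.852038.
c = 2·atan2(√a, √(1−a)) = 2.35192 rad → d = 6371·c ≈ 14984.06 km.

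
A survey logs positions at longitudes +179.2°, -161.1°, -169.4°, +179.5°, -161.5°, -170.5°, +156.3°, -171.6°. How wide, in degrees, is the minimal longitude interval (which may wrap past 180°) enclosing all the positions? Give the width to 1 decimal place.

42.6°

Sort the longitudes: -171.6°, -170.5°, -169.4°, -161.5°, -161.1°, +156.3°, +179.2°, +179.5°.
Eastward gaps between consecutive values (wrapping around): 1.1°, 1.1°, 7.9°, 0.4°, 317.4°, 22.9°, 0.3°, 8.9°.
Largest gap = 317.4° ⇒ minimal covering band is its complement: 360° − 317.4° = 42.6°.
Band runs from +156.3° eastward to -161.1°, crossing the antimeridian.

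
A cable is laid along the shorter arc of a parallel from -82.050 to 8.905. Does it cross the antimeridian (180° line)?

No

Signed shortest Δλ = ((8.905 − -82.050 + 180) mod 360) − 180 = 90.955°.
Going east by 90.955° from -82.050° reaches +8.905° without touching 180°.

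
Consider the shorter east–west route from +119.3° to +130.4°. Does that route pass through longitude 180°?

No

Signed shortest Δλ = ((130.4 − 119.3 + 180) mod 360) − 180 = 11.1°.
Going east by 11.1° from +119.3° reaches +130.4° without touching 180°.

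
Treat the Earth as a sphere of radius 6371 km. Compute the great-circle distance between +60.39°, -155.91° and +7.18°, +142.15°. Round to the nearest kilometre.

Δλ = 142.15 − -155.91 = 298.06°; wrapped into (−180°, 180°]: -61.94°.
Δφ = 7.18 − 60.39 = -53.21°.
a = sin²(Δφ/2) + cos φ₁ · cos φ₂ · sin²(Δλ/2) = 0.330369.
c = 2·atan2(√a, √(1−a)) = 1.22466 rad → d = 6371·c ≈ 7802.34 km.

7802 km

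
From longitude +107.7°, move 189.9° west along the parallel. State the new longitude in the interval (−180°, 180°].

Start at +107.7°; shift −189.9° → -82.2°.
-82.2° already lies in (−180°, 180°].

-82.2°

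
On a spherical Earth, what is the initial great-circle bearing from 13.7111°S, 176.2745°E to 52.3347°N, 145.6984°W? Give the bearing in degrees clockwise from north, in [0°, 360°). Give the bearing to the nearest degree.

23°

Δλ = -145.6984 − 176.2745 = -321.9729°; wrapped into (−180°, 180°]: 38.0271°.
θ = atan2( sin Δλ · cos φ₂ , cos φ₁ · sin φ₂ − sin φ₁ · cos φ₂ · cos Δλ )
  = atan2(0.37643, 0.88312) = 23.086° → normalised to [0°, 360°): 23.086°.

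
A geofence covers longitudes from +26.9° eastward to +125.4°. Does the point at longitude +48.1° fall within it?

Yes

Band width going east from +26.9° to +125.4°: ((125.4 − 26.9) mod 360) = 98.5°.
Offset of +48.1° east of the west edge: ((48.1 − 26.9) mod 360) = 21.2°.
21.2° ≤ 98.5° ⇒ inside.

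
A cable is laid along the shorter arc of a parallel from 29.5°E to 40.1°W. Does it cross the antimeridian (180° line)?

No

Signed shortest Δλ = ((-40.1 − 29.5 + 180) mod 360) − 180 = -69.6°.
Going west by 69.6° from +29.5° reaches -40.1° without touching 180°.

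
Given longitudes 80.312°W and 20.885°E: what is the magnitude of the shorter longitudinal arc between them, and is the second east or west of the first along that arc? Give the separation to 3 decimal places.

Raw difference: 20.885 − -80.312 = 101.197°.
Normalise into (−180°, 180°]: 101.197° stays 101.197°.
Positive ⇒ the second point lies to the east; separation 101.197°.

101.197° east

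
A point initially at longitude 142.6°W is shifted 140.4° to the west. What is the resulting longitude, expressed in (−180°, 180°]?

Start at -142.6°; shift −140.4° → -283.0°.
-283.0° lies outside (−180°, 180°]; add 360° → +77.0°.

77.0°E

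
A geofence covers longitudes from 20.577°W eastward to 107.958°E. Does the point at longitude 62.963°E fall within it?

Yes

Band width going east from -20.577° to +107.958°: ((107.958 − -20.577) mod 360) = 128.535°.
Offset of +62.963° east of the west edge: ((62.963 − -20.577) mod 360) = 83.540°.
83.540° ≤ 128.535° ⇒ inside.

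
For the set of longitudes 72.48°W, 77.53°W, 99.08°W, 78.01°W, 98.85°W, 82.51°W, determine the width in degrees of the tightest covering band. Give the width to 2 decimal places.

26.60°

Sort the longitudes: -99.08°, -98.85°, -82.51°, -78.01°, -77.53°, -72.48°.
Eastward gaps between consecutive values (wrapping around): 0.23°, 16.34°, 4.50°, 0.48°, 5.05°, 333.40°.
Largest gap = 333.40° ⇒ minimal covering band is its complement: 360° − 333.40° = 26.60°.
Band runs from -99.08° eastward to -72.48°.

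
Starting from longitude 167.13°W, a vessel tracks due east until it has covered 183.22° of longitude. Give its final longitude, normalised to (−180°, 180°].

Start at -167.13°; shift +183.22° → +16.09°.
+16.09° already lies in (−180°, 180°].

16.09°E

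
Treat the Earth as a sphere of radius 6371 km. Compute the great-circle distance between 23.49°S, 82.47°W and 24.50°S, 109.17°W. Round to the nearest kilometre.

Δλ = -109.17 − -82.47 = -26.70°.
Δφ = -24.50 − -23.49 = -1.01°.
a = sin²(Δφ/2) + cos φ₁ · cos φ₂ · sin²(Δλ/2) = 0.044571.
c = 2·atan2(√a, √(1−a)) = 0.42544 rad → d = 6371·c ≈ 2710.47 km.

2710 km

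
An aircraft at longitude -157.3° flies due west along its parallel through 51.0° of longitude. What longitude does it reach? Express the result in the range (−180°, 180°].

Start at -157.3°; shift −51.0° → -208.3°.
-208.3° lies outside (−180°, 180°]; add 360° → +151.7°.

+151.7°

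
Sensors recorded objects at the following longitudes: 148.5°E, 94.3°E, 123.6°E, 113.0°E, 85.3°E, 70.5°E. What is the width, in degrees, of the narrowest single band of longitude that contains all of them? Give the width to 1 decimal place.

Sort the longitudes: +70.5°, +85.3°, +94.3°, +113.0°, +123.6°, +148.5°.
Eastward gaps between consecutive values (wrapping around): 14.8°, 9.0°, 18.7°, 10.6°, 24.9°, 282.0°.
Largest gap = 282.0° ⇒ minimal covering band is its complement: 360° − 282.0° = 78.0°.
Band runs from +70.5° eastward to +148.5°.

78.0°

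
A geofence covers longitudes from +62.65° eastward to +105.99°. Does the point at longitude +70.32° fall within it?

Yes

Band width going east from +62.65° to +105.99°: ((105.99 − 62.65) mod 360) = 43.34°.
Offset of +70.32° east of the west edge: ((70.32 − 62.65) mod 360) = 7.67°.
7.67° ≤ 43.34° ⇒ inside.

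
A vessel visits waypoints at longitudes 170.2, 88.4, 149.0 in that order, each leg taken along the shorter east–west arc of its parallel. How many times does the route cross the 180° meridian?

Leg 1: +170.2° → +88.4°, shortest Δλ = -81.8° (west) — does not cross 180°.
Leg 2: +88.4° → +149.0°, shortest Δλ = 60.6° (east) — does not cross 180°.
Total crossings: 0.

0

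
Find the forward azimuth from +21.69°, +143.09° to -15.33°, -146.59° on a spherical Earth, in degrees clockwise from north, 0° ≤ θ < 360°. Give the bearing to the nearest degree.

112°

Δλ = -146.59 − 143.09 = -289.68°; wrapped into (−180°, 180°]: 70.32°.
θ = atan2( sin Δλ · cos φ₂ , cos φ₁ · sin φ₂ − sin φ₁ · cos φ₂ · cos Δλ )
  = atan2(0.90809, -0.36569) = 111.935° → normalised to [0°, 360°): 111.935°.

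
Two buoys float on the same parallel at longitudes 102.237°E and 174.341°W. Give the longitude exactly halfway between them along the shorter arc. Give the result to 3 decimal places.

143.948°E

Signed shortest Δλ from +102.237° to -174.341° is +83.422°.
Midpoint longitude = +102.237° + (+83.422°)/2 = +102.237° + 41.711° = +143.948°.
(The naïve average (+102.237 + -174.341)/2 = -36.052° is on the wrong side of the globe.)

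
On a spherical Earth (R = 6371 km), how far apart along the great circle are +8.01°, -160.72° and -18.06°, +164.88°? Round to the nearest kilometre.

4760 km

Δλ = 164.88 − -160.72 = 325.60°; wrapped into (−180°, 180°]: -34.40°.
Δφ = -18.06 − 8.01 = -26.07°.
a = sin²(Δφ/2) + cos φ₁ · cos φ₂ · sin²(Δλ/2) = 0.133195.
c = 2·atan2(√a, √(1−a)) = 0.74718 rad → d = 6371·c ≈ 4760.27 km.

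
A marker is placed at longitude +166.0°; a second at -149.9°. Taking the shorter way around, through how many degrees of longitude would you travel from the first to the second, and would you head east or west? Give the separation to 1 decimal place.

Raw difference: -149.9 − 166.0 = -315.9°.
Normalise into (−180°, 180°]: -315.9° + 360° = 44.1°.
Positive ⇒ the second point lies to the east; separation 44.1°.

44.1° east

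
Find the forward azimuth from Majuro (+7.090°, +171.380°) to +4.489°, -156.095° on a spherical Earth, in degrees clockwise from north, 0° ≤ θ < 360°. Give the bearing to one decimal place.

Δλ = -156.095 − 171.380 = -327.475°; wrapped into (−180°, 180°]: 32.525°.
θ = atan2( sin Δλ · cos φ₂ , cos φ₁ · sin φ₂ − sin φ₁ · cos φ₂ · cos Δλ )
  = atan2(0.53602, -0.02608) = 92.786° → normalised to [0°, 360°): 92.786°.

92.8°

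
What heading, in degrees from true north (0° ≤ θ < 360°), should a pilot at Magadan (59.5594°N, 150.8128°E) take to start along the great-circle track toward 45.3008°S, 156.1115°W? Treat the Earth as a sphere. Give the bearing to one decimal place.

Δλ = -156.1115 − 150.8128 = -306.9243°; wrapped into (−180°, 180°]: 53.0757°.
θ = atan2( sin Δλ · cos φ₂ , cos φ₁ · sin φ₂ − sin φ₁ · cos φ₂ · cos Δλ )
  = atan2(0.56231, -0.72444) = 142.182° → normalised to [0°, 360°): 142.182°.

142.2°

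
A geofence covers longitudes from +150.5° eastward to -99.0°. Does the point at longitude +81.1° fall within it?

No

Band width going east from +150.5° to -99.0°: ((-99.0 − 150.5) mod 360) = 110.5°.
Offset of +81.1° east of the west edge: ((81.1 − 150.5) mod 360) = 290.6°.
290.6° > 110.5° ⇒ outside.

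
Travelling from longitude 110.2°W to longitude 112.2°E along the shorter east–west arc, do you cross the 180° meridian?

Naïve |112.2 − -110.2| = 222.4° > 180°, so the shorter arc goes the other way round — across 180°.
Signed shortest Δλ = ((112.2 − -110.2 + 180) mod 360) − 180 = -137.6°.
Going west by 137.6° from -110.2° passes through 180° before reaching +112.2°.

Yes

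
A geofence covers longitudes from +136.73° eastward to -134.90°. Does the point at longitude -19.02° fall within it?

Band width going east from +136.73° to -134.90°: ((-134.90 − 136.73) mod 360) = 88.37°.
Offset of -19.02° east of the west edge: ((-19.02 − 136.73) mod 360) = 204.25°.
204.25° > 88.37° ⇒ outside.

No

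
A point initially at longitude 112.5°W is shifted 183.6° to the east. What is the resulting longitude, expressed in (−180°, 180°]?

71.1°E

Start at -112.5°; shift +183.6° → +71.1°.
+71.1° already lies in (−180°, 180°].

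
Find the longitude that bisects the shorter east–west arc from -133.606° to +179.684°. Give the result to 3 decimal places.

Signed shortest Δλ from -133.606° to +179.684° is -46.710°.
Midpoint longitude = -133.606° + (-46.710°)/2 = -133.606° − 23.355° = -156.961°.
(The naïve average (-133.606 + +179.684)/2 = 23.039° is on the wrong side of the globe.)

-156.961°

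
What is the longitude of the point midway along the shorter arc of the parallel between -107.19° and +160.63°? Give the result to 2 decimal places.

Signed shortest Δλ from -107.19° to +160.63° is -92.18°.
Midpoint longitude = -107.19° + (-92.18°)/2 = -107.19° − 46.09° = -153.28°.
(The naïve average (-107.19 + +160.63)/2 = 26.72° is on the wrong side of the globe.)

-153.28°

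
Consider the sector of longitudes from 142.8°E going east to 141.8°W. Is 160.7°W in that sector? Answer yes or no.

Yes

Band width going east from +142.8° to -141.8°: ((-141.8 − 142.8) mod 360) = 75.4°.
Offset of -160.7° east of the west edge: ((-160.7 − 142.8) mod 360) = 56.5°.
56.5° ≤ 75.4° ⇒ inside.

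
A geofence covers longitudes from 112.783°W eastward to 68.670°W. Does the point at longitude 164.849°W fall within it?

No

Band width going east from -112.783° to -68.670°: ((-68.670 − -112.783) mod 360) = 44.113°.
Offset of -164.849° east of the west edge: ((-164.849 − -112.783) mod 360) = 307.934°.
307.934° > 44.113° ⇒ outside.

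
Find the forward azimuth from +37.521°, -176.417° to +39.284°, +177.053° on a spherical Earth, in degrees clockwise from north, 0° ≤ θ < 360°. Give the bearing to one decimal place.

Δλ = 177.053 − -176.417 = 353.470°; wrapped into (−180°, 180°]: -6.530°.
θ = atan2( sin Δλ · cos φ₂ , cos φ₁ · sin φ₂ − sin φ₁ · cos φ₂ · cos Δλ )
  = atan2(-0.08802, 0.03382) = -68.980° → normalised to [0°, 360°): 291.020°.

291.0°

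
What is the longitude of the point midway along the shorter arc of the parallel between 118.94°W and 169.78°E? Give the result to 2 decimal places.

Signed shortest Δλ from -118.94° to +169.78° is -71.28°.
Midpoint longitude = -118.94° + (-71.28°)/2 = -118.94° − 35.64° = -154.58°.
(The naïve average (-118.94 + +169.78)/2 = 25.42° is on the wrong side of the globe.)

154.58°W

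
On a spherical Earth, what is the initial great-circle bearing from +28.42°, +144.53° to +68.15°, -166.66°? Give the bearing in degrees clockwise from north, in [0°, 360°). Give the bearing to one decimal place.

21.8°

Δλ = -166.66 − 144.53 = -311.19°; wrapped into (−180°, 180°]: 48.81°.
θ = atan2( sin Δλ · cos φ₂ , cos φ₁ · sin φ₂ − sin φ₁ · cos φ₂ · cos Δλ )
  = atan2(0.28008, 0.69965) = 21.817° → normalised to [0°, 360°): 21.817°.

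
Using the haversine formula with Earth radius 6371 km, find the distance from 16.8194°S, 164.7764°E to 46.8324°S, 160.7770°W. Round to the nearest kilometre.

Δλ = -160.7770 − 164.7764 = -325.5534°; wrapped into (−180°, 180°]: 34.4466°.
Δφ = -46.8324 − -16.8194 = -30.0130°.
a = sin²(Δφ/2) + cos φ₁ · cos φ₂ · sin²(Δλ/2) = 0.124458.
c = 2·atan2(√a, √(1−a)) = 0.72110 rad → d = 6371·c ≈ 4594.10 km.

4594 km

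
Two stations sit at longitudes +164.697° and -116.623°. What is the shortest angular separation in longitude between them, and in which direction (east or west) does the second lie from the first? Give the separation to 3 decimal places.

Raw difference: -116.623 − 164.697 = -281.32°.
Normalise into (−180°, 180°]: -281.32° + 360° = 78.68°.
Positive ⇒ the second point lies to the east; separation 78.680°.

78.680° east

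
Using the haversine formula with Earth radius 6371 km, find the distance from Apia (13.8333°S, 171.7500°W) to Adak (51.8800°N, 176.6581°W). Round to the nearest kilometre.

Δλ = -176.6581 − -171.7500 = -4.9081°.
Δφ = 51.8800 − -13.8333 = 65.7133°.
a = sin²(Δφ/2) + cos φ₁ · cos φ₂ · sin²(Δλ/2) = 0.295448.
c = 2·atan2(√a, √(1−a)) = 1.14932 rad → d = 6371·c ≈ 7322.34 km.

7322 km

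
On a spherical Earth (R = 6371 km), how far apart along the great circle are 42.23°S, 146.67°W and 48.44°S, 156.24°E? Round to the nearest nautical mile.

2381 nmi

Δλ = 156.24 − -146.67 = 302.91°; wrapped into (−180°, 180°]: -57.09°.
Δφ = -48.44 − -42.23 = -6.21°.
a = sin²(Δφ/2) + cos φ₁ · cos φ₂ · sin²(Δλ/2) = 0.115099.
c = 2·atan2(√a, √(1−a)) = 0.69226 rad → d = 6371·c ≈ 4410.42 km ≈ 2381.44 nmi.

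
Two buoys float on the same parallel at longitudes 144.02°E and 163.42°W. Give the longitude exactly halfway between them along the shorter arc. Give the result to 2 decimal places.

170.30°E

Signed shortest Δλ from +144.02° to -163.42° is +52.56°.
Midpoint longitude = +144.02° + (+52.56°)/2 = +144.02° + 26.28° = +170.30°.
(The naïve average (+144.02 + -163.42)/2 = -9.7° is on the wrong side of the globe.)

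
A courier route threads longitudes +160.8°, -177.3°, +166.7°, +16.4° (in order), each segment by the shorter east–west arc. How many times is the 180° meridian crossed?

2

Leg 1: +160.8° → -177.3°, shortest Δλ = 21.9° (east) — crosses 180°.
Leg 2: -177.3° → +166.7°, shortest Δλ = -16.0° (west) — crosses 180°.
Leg 3: +166.7° → +16.4°, shortest Δλ = -150.3° (west) — does not cross 180°.
Total crossings: 2.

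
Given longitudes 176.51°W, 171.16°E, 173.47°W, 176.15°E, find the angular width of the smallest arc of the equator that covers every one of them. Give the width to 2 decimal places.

Sort the longitudes: -176.51°, -173.47°, +171.16°, +176.15°.
Eastward gaps between consecutive values (wrapping around): 3.04°, 344.63°, 4.99°, 7.34°.
Largest gap = 344.63° ⇒ minimal covering band is its complement: 360° − 344.63° = 15.37°.
Band runs from +171.16° eastward to -173.47°, crossing the antimeridian.

15.37°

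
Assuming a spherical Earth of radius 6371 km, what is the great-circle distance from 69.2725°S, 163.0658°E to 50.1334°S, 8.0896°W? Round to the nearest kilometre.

Δλ = -8.0896 − 163.0658 = -171.1554°.
Δφ = -50.1334 − -69.2725 = 19.1391°.
a = sin²(Δφ/2) + cos φ₁ · cos φ₂ · sin²(Δλ/2) = 0.253154.
c = 2·atan2(√a, √(1−a)) = 1.05447 rad → d = 6371·c ≈ 6718.01 km.

6718 km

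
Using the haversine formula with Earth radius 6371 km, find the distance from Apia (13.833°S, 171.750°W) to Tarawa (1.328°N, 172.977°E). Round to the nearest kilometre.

Δλ = 172.977 − -171.750 = 344.727°; wrapped into (−180°, 180°]: -15.273°.
Δφ = 1.328 − -13.833 = 15.161°.
a = sin²(Δφ/2) + cos φ₁ · cos φ₂ · sin²(Δλ/2) = 0.034545.
c = 2·atan2(√a, √(1−a)) = 0.37390 rad → d = 6371·c ≈ 2382.12 km.

2382 km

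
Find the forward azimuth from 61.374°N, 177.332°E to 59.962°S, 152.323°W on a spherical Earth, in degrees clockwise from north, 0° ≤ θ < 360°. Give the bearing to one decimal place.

Δλ = -152.323 − 177.332 = -329.655°; wrapped into (−180°, 180°]: 30.345°.
θ = atan2( sin Δλ · cos φ₂ , cos φ₁ · sin φ₂ − sin φ₁ · cos φ₂ · cos Δλ )
  = atan2(0.25289, -0.79394) = 162.332° → normalised to [0°, 360°): 162.332°.

162.3°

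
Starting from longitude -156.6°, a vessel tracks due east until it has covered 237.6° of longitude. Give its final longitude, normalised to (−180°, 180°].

Start at -156.6°; shift +237.6° → +81.0°.
+81.0° already lies in (−180°, 180°].

+81.0°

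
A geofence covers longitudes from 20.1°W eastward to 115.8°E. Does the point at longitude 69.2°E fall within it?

Band width going east from -20.1° to +115.8°: ((115.8 − -20.1) mod 360) = 135.9°.
Offset of +69.2° east of the west edge: ((69.2 − -20.1) mod 360) = 89.3°.
89.3° ≤ 135.9° ⇒ inside.

Yes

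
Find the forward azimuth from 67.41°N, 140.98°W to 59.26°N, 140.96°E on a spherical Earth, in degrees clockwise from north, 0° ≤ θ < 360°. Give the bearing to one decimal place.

294.9°

Δλ = 140.96 − -140.98 = 281.94°; wrapped into (−180°, 180°]: -78.06°.
θ = atan2( sin Δλ · cos φ₂ , cos φ₁ · sin φ₂ − sin φ₁ · cos φ₂ · cos Δλ )
  = atan2(-0.50008, 0.23253) = -65.063° → normalised to [0°, 360°): 294.937°.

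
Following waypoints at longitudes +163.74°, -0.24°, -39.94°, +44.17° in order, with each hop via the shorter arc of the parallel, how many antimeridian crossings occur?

0

Leg 1: +163.74° → -0.24°, shortest Δλ = -163.98° (west) — does not cross 180°.
Leg 2: -0.24° → -39.94°, shortest Δλ = -39.7° (west) — does not cross 180°.
Leg 3: -39.94° → +44.17°, shortest Δλ = 84.11° (east) — does not cross 180°.
Total crossings: 0.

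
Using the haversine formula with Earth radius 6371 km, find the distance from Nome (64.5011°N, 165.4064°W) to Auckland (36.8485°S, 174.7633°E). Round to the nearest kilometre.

Δλ = 174.7633 − -165.4064 = 340.1697°; wrapped into (−180°, 180°]: -19.8303°.
Δφ = -36.8485 − 64.5011 = -101.3496°.
a = sin²(Δφ/2) + cos φ₁ · cos φ₂ · sin²(Δλ/2) = 0.608611.
c = 2·atan2(√a, √(1−a)) = 1.78976 rad → d = 6371·c ≈ 11402.59 km.

11403 km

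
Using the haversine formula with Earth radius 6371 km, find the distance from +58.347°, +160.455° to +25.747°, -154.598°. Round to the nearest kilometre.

5029 km

Δλ = -154.598 − 160.455 = -315.053°; wrapped into (−180°, 180°]: 44.947°.
Δφ = 25.747 − 58.347 = -32.600°.
a = sin²(Δφ/2) + cos φ₁ · cos φ₂ · sin²(Δλ/2) = 0.147841.
c = 2·atan2(√a, √(1−a)) = 0.78933 rad → d = 6371·c ≈ 5028.85 km.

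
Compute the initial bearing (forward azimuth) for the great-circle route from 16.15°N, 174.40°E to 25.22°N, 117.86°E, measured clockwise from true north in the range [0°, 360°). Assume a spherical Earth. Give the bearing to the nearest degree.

Δλ = 117.86 − 174.40 = -56.54°.
θ = atan2( sin Δλ · cos φ₂ , cos φ₁ · sin φ₂ − sin φ₁ · cos φ₂ · cos Δλ )
  = atan2(-0.75475, 0.27054) = -70.280° → normalised to [0°, 360°): 289.720°.

290°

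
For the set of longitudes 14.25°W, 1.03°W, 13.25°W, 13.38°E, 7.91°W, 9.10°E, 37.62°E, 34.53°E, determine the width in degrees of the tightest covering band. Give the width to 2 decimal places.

Sort the longitudes: -14.25°, -13.25°, -7.91°, -1.03°, +9.10°, +13.38°, +34.53°, +37.62°.
Eastward gaps between consecutive values (wrapping around): 1.00°, 5.34°, 6.88°, 10.13°, 4.28°, 21.15°, 3.09°, 308.13°.
Largest gap = 308.13° ⇒ minimal covering band is its complement: 360° − 308.13° = 51.87°.
Band runs from -14.25° eastward to +37.62°.

51.87°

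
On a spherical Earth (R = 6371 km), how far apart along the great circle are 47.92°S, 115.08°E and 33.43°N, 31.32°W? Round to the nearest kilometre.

16792 km

Δλ = -31.32 − 115.08 = -146.40°.
Δφ = 33.43 − -47.92 = 81.35°.
a = sin²(Δφ/2) + cos φ₁ · cos φ₂ · sin²(Δλ/2) = 0.937373.
c = 2·atan2(√a, √(1−a)) = 2.63571 rad → d = 6371·c ≈ 16792.08 km.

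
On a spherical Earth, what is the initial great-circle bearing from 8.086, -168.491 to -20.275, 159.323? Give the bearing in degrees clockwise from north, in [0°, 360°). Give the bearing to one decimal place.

Δλ = 159.323 − -168.491 = 327.814°; wrapped into (−180°, 180°]: -32.186°.
θ = atan2( sin Δλ · cos φ₂ , cos φ₁ · sin φ₂ − sin φ₁ · cos φ₂ · cos Δλ )
  = atan2(-0.49967, -0.45475) = -132.306° → normalised to [0°, 360°): 227.694°.

227.7°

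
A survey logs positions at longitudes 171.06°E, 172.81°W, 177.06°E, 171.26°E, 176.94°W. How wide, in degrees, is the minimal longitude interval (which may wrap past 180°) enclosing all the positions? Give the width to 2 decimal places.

Sort the longitudes: -176.94°, -172.81°, +171.06°, +171.26°, +177.06°.
Eastward gaps between consecutive values (wrapping around): 4.13°, 343.87°, 0.20°, 5.80°, 6.00°.
Largest gap = 343.87° ⇒ minimal covering band is its complement: 360° − 343.87° = 16.13°.
Band runs from +171.06° eastward to -172.81°, crossing the antimeridian.

16.13°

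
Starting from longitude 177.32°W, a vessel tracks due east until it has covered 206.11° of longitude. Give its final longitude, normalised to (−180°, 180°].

Start at -177.32°; shift +206.11° → +28.79°.
+28.79° already lies in (−180°, 180°].

28.79°E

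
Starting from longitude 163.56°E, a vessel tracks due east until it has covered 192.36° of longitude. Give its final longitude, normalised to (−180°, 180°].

Start at +163.56°; shift +192.36° → +355.92°.
+355.92° lies outside (−180°, 180°]; subtract 360° → -4.08°.

4.08°W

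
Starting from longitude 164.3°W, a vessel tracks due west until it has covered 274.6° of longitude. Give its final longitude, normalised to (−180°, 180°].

78.9°W

Start at -164.3°; shift −274.6° → -438.9°.
-438.9° lies outside (−180°, 180°]; add 360° → -78.9°.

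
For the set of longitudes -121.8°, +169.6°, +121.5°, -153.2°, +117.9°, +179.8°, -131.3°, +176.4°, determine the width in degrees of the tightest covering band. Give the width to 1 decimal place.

Sort the longitudes: -153.2°, -131.3°, -121.8°, +117.9°, +121.5°, +169.6°, +176.4°, +179.8°.
Eastward gaps between consecutive values (wrapping around): 21.9°, 9.5°, 239.7°, 3.6°, 48.1°, 6.8°, 3.4°, 27.0°.
Largest gap = 239.7° ⇒ minimal covering band is its complement: 360° − 239.7° = 120.3°.
Band runs from +117.9° eastward to -121.8°, crossing the antimeridian.

120.3°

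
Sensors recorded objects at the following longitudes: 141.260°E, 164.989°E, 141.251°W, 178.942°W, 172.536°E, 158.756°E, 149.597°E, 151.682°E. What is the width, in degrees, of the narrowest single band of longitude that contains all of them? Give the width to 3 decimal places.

77.489°

Sort the longitudes: -178.942°, -141.251°, +141.260°, +149.597°, +151.682°, +158.756°, +164.989°, +172.536°.
Eastward gaps between consecutive values (wrapping around): 37.691°, 282.511°, 8.337°, 2.085°, 7.074°, 6.233°, 7.547°, 8.522°.
Largest gap = 282.511° ⇒ minimal covering band is its complement: 360° − 282.511° = 77.489°.
Band runs from +141.260° eastward to -141.251°, crossing the antimeridian.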